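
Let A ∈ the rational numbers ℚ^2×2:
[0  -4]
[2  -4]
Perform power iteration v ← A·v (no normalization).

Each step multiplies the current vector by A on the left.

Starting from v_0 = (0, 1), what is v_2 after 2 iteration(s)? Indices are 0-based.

v_0 = (0, 1).
v_1 = A·v_0 = (-4, -4).
v_2 = A·v_1 = (16, 8).

v_2 = (16, 8)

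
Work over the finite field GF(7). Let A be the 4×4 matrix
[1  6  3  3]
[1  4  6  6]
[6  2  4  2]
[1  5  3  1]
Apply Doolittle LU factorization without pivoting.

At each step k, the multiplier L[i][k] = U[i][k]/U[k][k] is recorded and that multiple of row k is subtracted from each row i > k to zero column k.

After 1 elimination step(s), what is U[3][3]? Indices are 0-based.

U[3][3] = 5

k=0: U[0][0]=1
  eliminate (1,0): mult=1, new row 1: (0, 5, 3, 3); set L[1][0]=1
  eliminate (2,0): mult=6, new row 2: (0, 1, 0, 5); set L[2][0]=6
  eliminate (3,0): mult=1, new row 3: (0, 6, 0, 5); set L[3][0]=1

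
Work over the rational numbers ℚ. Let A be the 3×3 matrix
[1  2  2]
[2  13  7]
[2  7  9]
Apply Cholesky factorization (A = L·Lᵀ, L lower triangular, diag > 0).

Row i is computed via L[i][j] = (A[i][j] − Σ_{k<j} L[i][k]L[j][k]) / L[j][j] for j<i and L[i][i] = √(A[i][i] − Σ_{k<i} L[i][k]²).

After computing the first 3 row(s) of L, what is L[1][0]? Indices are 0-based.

Step 1: L[0][0] = √(1) = 1.
  L[1][0] = (2) / L[0][0] = 2.
Step 2: L[1][1] = √(9) = 3.
  L[2][0] = (2) / L[0][0] = 2.
  L[2][1] = (3) / L[1][1] = 1.
Step 3: L[2][2] = √(4) = 2.

L[1][0] = 2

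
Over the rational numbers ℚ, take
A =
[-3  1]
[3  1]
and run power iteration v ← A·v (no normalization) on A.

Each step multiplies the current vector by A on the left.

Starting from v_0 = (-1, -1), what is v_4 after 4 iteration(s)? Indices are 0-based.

v_4 = (-124, 68)

v_0 = (-1, -1).
v_1 = A·v_0 = (2, -4).
v_2 = A·v_1 = (-10, 2).
v_3 = A·v_2 = (32, -28).
v_4 = A·v_3 = (-124, 68).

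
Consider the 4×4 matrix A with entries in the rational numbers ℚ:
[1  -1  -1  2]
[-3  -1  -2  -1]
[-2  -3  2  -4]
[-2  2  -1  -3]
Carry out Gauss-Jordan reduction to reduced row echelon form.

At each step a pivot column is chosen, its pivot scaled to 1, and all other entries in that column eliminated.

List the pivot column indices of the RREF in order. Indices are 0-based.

pivot(0,0)=1: scale R0 → (1, -1, -1, 2)
  clear (1,0): R1 −= (-3)R0 → (0, -4, -5, 5)
  clear (2,0): R2 −= (-2)R0 → (0, -5, 0, 0)
  clear (3,0): R3 −= (-2)R0 → (0, 0, -3, 1)
pivot(1,1)=-4: scale R1 → (0, 1, 5/4, -5/4)
  clear (0,1): R0 −= (-1)R1 → (1, 0, 1/4, 3/4)
  clear (2,1): R2 −= (-5)R1 → (0, 0, 25/4, -25/4)
pivot(2,2)=25/4: scale R2 → (0, 0, 1, -1)
  clear (0,2): R0 −= (1/4)R2 → (1, 0, 0, 1)
  clear (1,2): R1 −= (5/4)R2 → (0, 1, 0, 0)
  clear (3,2): R3 −= (-3)R2 → (0, 0, 0, -2)
pivot(3,3)=-2: scale R3 → (0, 0, 0, 1)
  clear (0,3): R0 −= (1)R3 → (1, 0, 0, 0)
  clear (2,3): R2 −= (-1)R3 → (0, 0, 1, 0)

pivot columns: 0, 1, 2, 3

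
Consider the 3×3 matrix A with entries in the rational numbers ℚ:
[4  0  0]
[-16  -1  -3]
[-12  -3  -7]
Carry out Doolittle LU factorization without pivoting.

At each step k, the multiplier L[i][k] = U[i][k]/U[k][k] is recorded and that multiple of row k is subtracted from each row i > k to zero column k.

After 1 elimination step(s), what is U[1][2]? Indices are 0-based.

U[1][2] = -3

k=0: U[0][0]=4
  eliminate (1,0): mult=-4, new row 1: (0, -1, -3); set L[1][0]=-4
  eliminate (2,0): mult=-3, new row 2: (0, -3, -7); set L[2][0]=-3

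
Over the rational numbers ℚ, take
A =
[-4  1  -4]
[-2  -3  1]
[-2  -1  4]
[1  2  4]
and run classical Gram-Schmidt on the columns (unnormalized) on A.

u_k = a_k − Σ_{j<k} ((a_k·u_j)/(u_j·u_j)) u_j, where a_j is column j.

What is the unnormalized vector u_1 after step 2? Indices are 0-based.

Step 1: u_0 = a_0 = (-4, -2, -2, 1).
Step 2: u_1 = a_1 − (6/25)·u_0 = (49/25, -63/25, -13/25, 44/25).

u_1 = (49/25, -63/25, -13/25, 44/25)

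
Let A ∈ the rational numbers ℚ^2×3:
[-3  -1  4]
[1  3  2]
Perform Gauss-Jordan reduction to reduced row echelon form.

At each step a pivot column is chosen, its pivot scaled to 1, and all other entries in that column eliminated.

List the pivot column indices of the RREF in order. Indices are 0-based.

pivot columns: 0, 1

[1] R0 /= -3  ⇒  (1, 1/3, -4/3)
     R1 -= 1·R0  ⇒  (0, 8/3, 10/3)
[2] R1 /= 8/3  ⇒  (0, 1, 5/4)
     R0 -= 1/3·R1  ⇒  (1, 0, -7/4)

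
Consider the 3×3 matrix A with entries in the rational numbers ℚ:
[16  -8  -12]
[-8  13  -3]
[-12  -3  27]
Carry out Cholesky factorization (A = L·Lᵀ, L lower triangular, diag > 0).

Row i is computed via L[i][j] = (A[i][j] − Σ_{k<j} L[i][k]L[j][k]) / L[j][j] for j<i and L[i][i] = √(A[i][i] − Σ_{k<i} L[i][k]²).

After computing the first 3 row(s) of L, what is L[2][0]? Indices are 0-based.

Step 1: L[0][0] = √(16) = 4.
  L[1][0] = (-8) / L[0][0] = -2.
Step 2: L[1][1] = √(9) = 3.
  L[2][0] = (-12) / L[0][0] = -3.
  L[2][1] = (-9) / L[1][1] = -3.
Step 3: L[2][2] = √(9) = 3.

L[2][0] = -3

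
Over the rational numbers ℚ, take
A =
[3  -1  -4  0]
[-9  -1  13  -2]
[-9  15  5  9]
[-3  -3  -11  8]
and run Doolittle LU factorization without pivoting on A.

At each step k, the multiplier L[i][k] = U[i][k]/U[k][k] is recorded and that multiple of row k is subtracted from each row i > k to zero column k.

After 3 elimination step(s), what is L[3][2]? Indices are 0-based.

Step 1: pivot at (0,0) is 3.
  row1 ← row1 − (-3)·row0  ⇒  L[1][0]=-3, U row1=(0, -4, 1, -2)
  row2 ← row2 − (-3)·row0  ⇒  L[2][0]=-3, U row2=(0, 12, -7, 9)
  row3 ← row3 − (-1)·row0  ⇒  L[3][0]=-1, U row3=(0, -4, -15, 8)
Step 2: pivot at (1,1) is -4.
  row2 ← row2 − (-3)·row1  ⇒  L[2][1]=-3, U row2=(0, 0, -4, 3)
  row3 ← row3 − (1)·row1  ⇒  L[3][1]=1, U row3=(0, 0, -16, 10)
Step 3: pivot at (2,2) is -4.
  row3 ← row3 − (4)·row2  ⇒  L[3][2]=4, U row3=(0, 0, 0, -2)

L[3][2] = 4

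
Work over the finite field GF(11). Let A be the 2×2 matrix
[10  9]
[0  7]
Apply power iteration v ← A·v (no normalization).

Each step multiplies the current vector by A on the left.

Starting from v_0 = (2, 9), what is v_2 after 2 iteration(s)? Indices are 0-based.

v_2 = (4, 1)

v_0 = (2, 9).
v_1 = A·v_0 = (2, 8).
v_2 = A·v_1 = (4, 1).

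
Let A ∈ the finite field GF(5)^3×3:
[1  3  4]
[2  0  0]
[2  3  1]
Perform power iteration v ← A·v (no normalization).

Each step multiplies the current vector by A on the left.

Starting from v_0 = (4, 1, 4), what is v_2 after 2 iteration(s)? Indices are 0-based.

v_2 = (2, 1, 0)

v_0 = (4, 1, 4).
v_1 = A·v_0 = (3, 3, 0).
v_2 = A·v_1 = (2, 1, 0).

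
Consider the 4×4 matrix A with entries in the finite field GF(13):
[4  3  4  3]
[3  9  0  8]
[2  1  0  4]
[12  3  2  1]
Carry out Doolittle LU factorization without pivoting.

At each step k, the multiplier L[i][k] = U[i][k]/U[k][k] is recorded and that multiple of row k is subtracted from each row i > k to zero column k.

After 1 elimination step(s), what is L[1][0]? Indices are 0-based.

L[1][0] = 4

Step 1: pivot at (0,0) is 4.
  row1 ← row1 − (4)·row0  ⇒  L[1][0]=4, U row1=(0, 10, 10, 9)
  row2 ← row2 − (7)·row0  ⇒  L[2][0]=7, U row2=(0, 6, 11, 9)
  row3 ← row3 − (3)·row0  ⇒  L[3][0]=3, U row3=(0, 7, 3, 5)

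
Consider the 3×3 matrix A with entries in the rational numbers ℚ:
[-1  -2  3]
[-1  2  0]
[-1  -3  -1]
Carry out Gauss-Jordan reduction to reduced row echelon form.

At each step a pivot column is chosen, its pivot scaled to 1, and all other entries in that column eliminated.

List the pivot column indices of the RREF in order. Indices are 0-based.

pivot columns: 0, 1, 2

pivot(0,0)=-1: scale R0 → (1, 2, -3)
  clear (1,0): R1 −= (-1)R0 → (0, 4, -3)
  clear (2,0): R2 −= (-1)R0 → (0, -1, -4)
pivot(1,1)=4: scale R1 → (0, 1, -3/4)
  clear (0,1): R0 −= (2)R1 → (1, 0, -3/2)
  clear (2,1): R2 −= (-1)R1 → (0, 0, -19/4)
pivot(2,2)=-19/4: scale R2 → (0, 0, 1)
  clear (0,2): R0 −= (-3/2)R2 → (1, 0, 0)
  clear (1,2): R1 −= (-3/4)R2 → (0, 1, 0)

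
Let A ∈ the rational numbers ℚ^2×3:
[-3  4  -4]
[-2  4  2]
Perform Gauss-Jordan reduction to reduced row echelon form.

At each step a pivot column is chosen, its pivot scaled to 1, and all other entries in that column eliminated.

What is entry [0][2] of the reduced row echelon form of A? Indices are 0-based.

M[0][2] = 6

step 1: normalize row 0 (÷-3) = (1, -4/3, 4/3)
  row 1: subtract -2×row0 = (0, 4/3, 14/3)
step 2: normalize row 1 (÷4/3) = (0, 1, 7/2)
  row 0: subtract -4/3×row1 = (1, 0, 6)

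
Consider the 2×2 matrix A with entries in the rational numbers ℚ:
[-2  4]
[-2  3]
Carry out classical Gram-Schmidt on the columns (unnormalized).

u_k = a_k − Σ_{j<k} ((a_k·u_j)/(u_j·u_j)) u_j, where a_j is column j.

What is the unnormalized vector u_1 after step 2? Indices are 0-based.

u_1 = (1/2, -1/2)

Step 1: u_0 = a_0 = (-2, -2).
Step 2: u_1 = a_1 − (-7/4)·u_0 = (1/2, -1/2).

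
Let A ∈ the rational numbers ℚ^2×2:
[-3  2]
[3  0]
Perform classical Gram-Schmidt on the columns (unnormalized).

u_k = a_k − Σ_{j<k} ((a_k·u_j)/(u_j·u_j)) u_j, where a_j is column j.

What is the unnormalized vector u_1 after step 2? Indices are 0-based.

u_1 = (1, 1)

Step 1: u_0 = a_0 = (-3, 3).
Step 2: u_1 = a_1 − (-1/3)·u_0 = (1, 1).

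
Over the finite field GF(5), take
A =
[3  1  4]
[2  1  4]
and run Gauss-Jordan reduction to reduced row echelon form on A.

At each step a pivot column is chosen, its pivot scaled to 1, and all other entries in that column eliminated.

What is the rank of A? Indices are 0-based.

[1] R0 /= 3  ⇒  (1, 2, 3)
     R1 -= 2·R0  ⇒  (0, 2, 3)
[2] R1 /= 2  ⇒  (0, 1, 4)
     R0 -= 2·R1  ⇒  (1, 0, 0)

rank = 2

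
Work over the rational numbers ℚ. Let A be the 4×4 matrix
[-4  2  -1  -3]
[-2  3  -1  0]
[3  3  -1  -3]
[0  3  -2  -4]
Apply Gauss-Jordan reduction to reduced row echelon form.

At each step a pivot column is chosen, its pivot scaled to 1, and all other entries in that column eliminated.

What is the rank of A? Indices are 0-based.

rank = 4

pivot(0,0)=-4: scale R0 → (1, -1/2, 1/4, 3/4)
  clear (1,0): R1 −= (-2)R0 → (0, 2, -1/2, 3/2)
  clear (2,0): R2 −= (3)R0 → (0, 9/2, -7/4, -21/4)
pivot(1,1)=2: scale R1 → (0, 1, -1/4, 3/4)
  clear (0,1): R0 −= (-1/2)R1 → (1, 0, 1/8, 9/8)
  clear (2,1): R2 −= (9/2)R1 → (0, 0, -5/8, -69/8)
  clear (3,1): R3 −= (3)R1 → (0, 0, -5/4, -25/4)
pivot(2,2)=-5/8: scale R2 → (0, 0, 1, 69/5)
  clear (0,2): R0 −= (1/8)R2 → (1, 0, 0, -3/5)
  clear (1,2): R1 −= (-1/4)R2 → (0, 1, 0, 21/5)
  clear (3,2): R3 −= (-5/4)R2 → (0, 0, 0, 11)
pivot(3,3)=11: scale R3 → (0, 0, 0, 1)
  clear (0,3): R0 −= (-3/5)R3 → (1, 0, 0, 0)
  clear (1,3): R1 −= (21/5)R3 → (0, 1, 0, 0)
  clear (2,3): R2 −= (69/5)R3 → (0, 0, 1, 0)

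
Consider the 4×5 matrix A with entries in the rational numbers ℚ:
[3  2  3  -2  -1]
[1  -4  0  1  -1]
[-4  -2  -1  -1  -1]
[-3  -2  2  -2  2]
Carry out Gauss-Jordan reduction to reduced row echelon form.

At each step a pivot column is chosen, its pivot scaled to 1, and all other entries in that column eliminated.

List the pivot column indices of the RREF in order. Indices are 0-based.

pivot columns: 0, 1, 2, 3

step 1: normalize row 0 (÷3) = (1, 2/3, 1, -2/3, -1/3)
  row 1: subtract 1×row0 = (0, -14/3, -1, 5/3, -2/3)
  row 2: subtract -4×row0 = (0, 2/3, 3, -11/3, -7/3)
  row 3: subtract -3×row0 = (0, 0, 5, -4, 1)
step 2: normalize row 1 (÷-14/3) = (0, 1, 3/14, -5/14, 1/7)
  row 0: subtract 2/3×row1 = (1, 0, 6/7, -3/7, -3/7)
  row 2: subtract 2/3×row1 = (0, 0, 20/7, -24/7, -17/7)
step 3: normalize row 2 (÷20/7) = (0, 0, 1, -6/5, -17/20)
  row 0: subtract 6/7×row2 = (1, 0, 0, 3/5, 3/10)
  row 1: subtract 3/14×row2 = (0, 1, 0, -1/10, 13/40)
  row 3: subtract 5×row2 = (0, 0, 0, 2, 21/4)
step 4: normalize row 3 (÷2) = (0, 0, 0, 1, 21/8)
  row 0: subtract 3/5×row3 = (1, 0, 0, 0, -51/40)
  row 1: subtract -1/10×row3 = (0, 1, 0, 0, 47/80)
  row 2: subtract -6/5×row3 = (0, 0, 1, 0, 23/10)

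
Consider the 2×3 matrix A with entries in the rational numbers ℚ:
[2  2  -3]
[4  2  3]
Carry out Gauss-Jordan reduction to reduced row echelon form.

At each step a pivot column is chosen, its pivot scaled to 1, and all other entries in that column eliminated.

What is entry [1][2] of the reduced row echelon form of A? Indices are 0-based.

step 1: normalize row 0 (÷2) = (1, 1, -3/2)
  row 1: subtract 4×row0 = (0, -2, 9)
step 2: normalize row 1 (÷-2) = (0, 1, -9/2)
  row 0: subtract 1×row1 = (1, 0, 3)

M[1][2] = -9/2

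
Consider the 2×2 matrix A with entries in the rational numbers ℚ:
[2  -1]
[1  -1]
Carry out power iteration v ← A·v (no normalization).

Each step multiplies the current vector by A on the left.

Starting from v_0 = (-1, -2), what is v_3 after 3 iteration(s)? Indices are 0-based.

v_0 = (-1, -2).
v_1 = A·v_0 = (0, 1).
v_2 = A·v_1 = (-1, -1).
v_3 = A·v_2 = (-1, 0).

v_3 = (-1, 0)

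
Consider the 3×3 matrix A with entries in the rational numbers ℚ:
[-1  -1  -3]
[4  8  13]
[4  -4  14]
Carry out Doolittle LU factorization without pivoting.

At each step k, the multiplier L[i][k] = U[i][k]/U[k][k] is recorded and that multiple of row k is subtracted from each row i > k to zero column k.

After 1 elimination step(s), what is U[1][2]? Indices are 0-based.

U[1][2] = 1

[col 0] pivot -1
  R1 -= -4*R0 → (0, 4, 1)  (L[1][0] := -4)
  R2 -= -4*R0 → (0, -8, 2)  (L[2][0] := -4)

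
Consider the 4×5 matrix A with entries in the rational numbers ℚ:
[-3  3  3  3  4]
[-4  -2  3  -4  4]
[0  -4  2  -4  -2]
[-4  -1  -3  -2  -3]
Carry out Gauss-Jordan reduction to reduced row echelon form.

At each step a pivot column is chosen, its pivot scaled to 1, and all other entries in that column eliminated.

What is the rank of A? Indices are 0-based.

[1] R0 /= -3  ⇒  (1, -1, -1, -1, -4/3)
     R1 -= -4·R0  ⇒  (0, -6, -1, -8, -4/3)
     R3 -= -4·R0  ⇒  (0, -5, -7, -6, -25/3)
[2] R1 /= -6  ⇒  (0, 1, 1/6, 4/3, 2/9)
     R0 -= -1·R1  ⇒  (1, 0, -5/6, 1/3, -10/9)
     R2 -= -4·R1  ⇒  (0, 0, 8/3, 4/3, -10/9)
     R3 -= -5·R1  ⇒  (0, 0, -37/6, 2/3, -65/9)
[3] R2 /= 8/3  ⇒  (0, 0, 1, 1/2, -5/12)
     R0 -= -5/6·R2  ⇒  (1, 0, 0, 3/4, -35/24)
     R1 -= 1/6·R2  ⇒  (0, 1, 0, 5/4, 7/24)
     R3 -= -37/6·R2  ⇒  (0, 0, 0, 15/4, -235/24)
[4] R3 /= 15/4  ⇒  (0, 0, 0, 1, -47/18)
     R0 -= 3/4·R3  ⇒  (1, 0, 0, 0, 1/2)
     R1 -= 5/4·R3  ⇒  (0, 1, 0, 0, 32/9)
     R2 -= 1/2·R3  ⇒  (0, 0, 1, 0, 8/9)

rank = 4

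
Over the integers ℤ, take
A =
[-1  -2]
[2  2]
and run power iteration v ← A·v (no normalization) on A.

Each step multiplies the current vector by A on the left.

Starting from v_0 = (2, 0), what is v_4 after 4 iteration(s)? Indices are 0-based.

v_4 = (10, -12)

v_0 = (2, 0).
v_1 = A·v_0 = (-2, 4).
v_2 = A·v_1 = (-6, 4).
v_3 = A·v_2 = (-2, -4).
v_4 = A·v_3 = (10, -12).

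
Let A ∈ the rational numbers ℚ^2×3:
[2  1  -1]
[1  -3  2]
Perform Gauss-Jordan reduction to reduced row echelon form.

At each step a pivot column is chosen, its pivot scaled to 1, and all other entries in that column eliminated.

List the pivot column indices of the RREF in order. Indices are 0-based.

pivot columns: 0, 1

step 1: normalize row 0 (÷2) = (1, 1/2, -1/2)
  row 1: subtract 1×row0 = (0, -7/2, 5/2)
step 2: normalize row 1 (÷-7/2) = (0, 1, -5/7)
  row 0: subtract 1/2×row1 = (1, 0, -1/7)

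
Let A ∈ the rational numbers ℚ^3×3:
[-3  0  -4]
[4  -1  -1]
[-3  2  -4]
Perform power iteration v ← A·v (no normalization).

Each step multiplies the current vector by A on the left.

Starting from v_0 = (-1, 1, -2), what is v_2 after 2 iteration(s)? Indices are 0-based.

v_0 = (-1, 1, -2).
v_1 = A·v_0 = (11, -3, 13).
v_2 = A·v_1 = (-85, 34, -91).

v_2 = (-85, 34, -91)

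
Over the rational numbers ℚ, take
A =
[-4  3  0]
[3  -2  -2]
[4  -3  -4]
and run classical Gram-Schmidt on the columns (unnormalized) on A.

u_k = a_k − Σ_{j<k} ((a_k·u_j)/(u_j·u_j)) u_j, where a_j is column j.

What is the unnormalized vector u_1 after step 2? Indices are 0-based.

u_1 = (3/41, 8/41, -3/41)

Step 1: u_0 = a_0 = (-4, 3, 4).
Step 2: u_1 = a_1 − (-30/41)·u_0 = (3/41, 8/41, -3/41).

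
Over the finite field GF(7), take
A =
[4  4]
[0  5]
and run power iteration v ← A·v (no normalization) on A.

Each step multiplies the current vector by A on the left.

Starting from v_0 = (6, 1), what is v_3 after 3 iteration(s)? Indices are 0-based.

v_0 = (6, 1).
v_1 = A·v_0 = (0, 5).
v_2 = A·v_1 = (6, 4).
v_3 = A·v_2 = (5, 6).

v_3 = (5, 6)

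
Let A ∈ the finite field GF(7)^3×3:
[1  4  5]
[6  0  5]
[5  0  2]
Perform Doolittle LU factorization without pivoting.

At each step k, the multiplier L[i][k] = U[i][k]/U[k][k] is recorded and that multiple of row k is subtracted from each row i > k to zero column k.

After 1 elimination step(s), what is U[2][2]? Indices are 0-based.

U[2][2] = 5

[col 0] pivot 1
  R1 -= 6*R0 → (0, 4, 3)  (L[1][0] := 6)
  R2 -= 5*R0 → (0, 1, 5)  (L[2][0] := 5)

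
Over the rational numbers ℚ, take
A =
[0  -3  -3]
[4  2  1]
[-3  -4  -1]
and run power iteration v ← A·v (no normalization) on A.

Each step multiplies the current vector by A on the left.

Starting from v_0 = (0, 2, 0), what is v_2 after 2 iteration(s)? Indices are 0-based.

v_2 = (12, -24, 10)

v_0 = (0, 2, 0).
v_1 = A·v_0 = (-6, 4, -8).
v_2 = A·v_1 = (12, -24, 10).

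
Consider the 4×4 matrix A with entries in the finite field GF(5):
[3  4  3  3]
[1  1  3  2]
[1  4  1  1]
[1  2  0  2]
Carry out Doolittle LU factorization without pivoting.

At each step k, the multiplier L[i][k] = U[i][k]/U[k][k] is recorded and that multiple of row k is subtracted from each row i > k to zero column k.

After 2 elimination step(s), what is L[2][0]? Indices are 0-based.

L[2][0] = 2

k=0: U[0][0]=3
  eliminate (1,0): mult=2, new row 1: (0, 3, 2, 1); set L[1][0]=2
  eliminate (2,0): mult=2, new row 2: (0, 1, 0, 0); set L[2][0]=2
  eliminate (3,0): mult=2, new row 3: (0, 4, 4, 1); set L[3][0]=2
k=1: U[1][1]=3
  eliminate (2,1): mult=2, new row 2: (0, 0, 1, 3); set L[2][1]=2
  eliminate (3,1): mult=3, new row 3: (0, 0, 3, 3); set L[3][1]=3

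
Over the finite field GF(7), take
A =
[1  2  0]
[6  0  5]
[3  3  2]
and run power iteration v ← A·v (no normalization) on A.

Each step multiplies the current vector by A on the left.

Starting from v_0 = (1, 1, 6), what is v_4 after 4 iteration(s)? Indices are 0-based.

v_4 = (5, 1, 5)

v_0 = (1, 1, 6).
v_1 = A·v_0 = (3, 1, 4).
v_2 = A·v_1 = (5, 3, 6).
v_3 = A·v_2 = (4, 4, 1).
v_4 = A·v_3 = (5, 1, 5).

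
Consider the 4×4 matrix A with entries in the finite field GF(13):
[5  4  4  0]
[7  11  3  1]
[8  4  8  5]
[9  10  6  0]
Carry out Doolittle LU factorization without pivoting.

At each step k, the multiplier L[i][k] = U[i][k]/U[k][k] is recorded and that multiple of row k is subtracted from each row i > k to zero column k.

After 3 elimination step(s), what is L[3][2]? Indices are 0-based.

L[3][2] = 9

Step 1: pivot at (0,0) is 5.
  row1 ← row1 − (4)·row0  ⇒  L[1][0]=4, U row1=(0, 8, 0, 1)
  row2 ← row2 − (12)·row0  ⇒  L[2][0]=12, U row2=(0, 8, 12, 5)
  row3 ← row3 − (7)·row0  ⇒  L[3][0]=7, U row3=(0, 8, 4, 0)
Step 2: pivot at (1,1) is 8.
  row2 ← row2 − (1)·row1  ⇒  L[2][1]=1, U row2=(0, 0, 12, 4)
  row3 ← row3 − (1)·row1  ⇒  L[3][1]=1, U row3=(0, 0, 4, 12)
Step 3: pivot at (2,2) is 12.
  row3 ← row3 − (9)·row2  ⇒  L[3][2]=9, U row3=(0, 0, 0, 2)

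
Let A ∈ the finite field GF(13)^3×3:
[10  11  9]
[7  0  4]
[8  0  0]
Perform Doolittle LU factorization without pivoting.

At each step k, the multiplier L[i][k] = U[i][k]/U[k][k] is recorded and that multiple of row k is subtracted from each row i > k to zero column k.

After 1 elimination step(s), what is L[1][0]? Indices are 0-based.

[col 0] pivot 10
  R1 -= 2*R0 → (0, 4, 12)  (L[1][0] := 2)
  R2 -= 6*R0 → (0, 12, 11)  (L[2][0] := 6)

L[1][0] = 2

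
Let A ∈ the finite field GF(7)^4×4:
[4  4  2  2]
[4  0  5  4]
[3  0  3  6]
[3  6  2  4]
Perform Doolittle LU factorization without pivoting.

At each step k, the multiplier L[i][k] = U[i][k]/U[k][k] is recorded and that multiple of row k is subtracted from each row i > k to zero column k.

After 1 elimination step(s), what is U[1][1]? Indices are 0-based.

[col 0] pivot 4
  R1 -= 1*R0 → (0, 3, 3, 2)  (L[1][0] := 1)
  R2 -= 6*R0 → (0, 4, 5, 1)  (L[2][0] := 6)
  R3 -= 6*R0 → (0, 3, 4, 6)  (L[3][0] := 6)

U[1][1] = 3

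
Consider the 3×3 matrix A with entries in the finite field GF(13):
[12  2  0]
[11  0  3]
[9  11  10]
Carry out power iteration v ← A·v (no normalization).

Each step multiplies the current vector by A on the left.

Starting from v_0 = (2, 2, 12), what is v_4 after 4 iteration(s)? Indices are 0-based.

v_4 = (9, 4, 10)

v_0 = (2, 2, 12).
v_1 = A·v_0 = (2, 6, 4).
v_2 = A·v_1 = (10, 8, 7).
v_3 = A·v_2 = (6, 1, 1).
v_4 = A·v_3 = (9, 4, 10).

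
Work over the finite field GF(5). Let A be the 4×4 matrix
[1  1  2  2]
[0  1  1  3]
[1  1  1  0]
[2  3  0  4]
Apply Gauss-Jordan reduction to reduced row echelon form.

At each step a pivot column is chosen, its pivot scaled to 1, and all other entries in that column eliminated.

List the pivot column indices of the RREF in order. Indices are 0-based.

pivot columns: 0, 1, 2, 3

pivot(0,0)=1: scale R0 → (1, 1, 2, 2)
  clear (2,0): R2 −= (1)R0 → (0, 0, 4, 3)
  clear (3,0): R3 −= (2)R0 → (0, 1, 1, 0)
pivot(1,1)=1: scale R1 → (0, 1, 1, 3)
  clear (0,1): R0 −= (1)R1 → (1, 0, 1, 4)
  clear (3,1): R3 −= (1)R1 → (0, 0, 0, 2)
pivot(2,2)=4: scale R2 → (0, 0, 1, 2)
  clear (0,2): R0 −= (1)R2 → (1, 0, 0, 2)
  clear (1,2): R1 −= (1)R2 → (0, 1, 0, 1)
pivot(3,3)=2: scale R3 → (0, 0, 0, 1)
  clear (0,3): R0 −= (2)R3 → (1, 0, 0, 0)
  clear (1,3): R1 −= (1)R3 → (0, 1, 0, 0)
  clear (2,3): R2 −= (2)R3 → (0, 0, 1, 0)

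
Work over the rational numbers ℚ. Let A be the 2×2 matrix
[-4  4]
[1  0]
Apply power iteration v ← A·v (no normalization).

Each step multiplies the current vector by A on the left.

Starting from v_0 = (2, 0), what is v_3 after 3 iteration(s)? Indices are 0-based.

v_3 = (-192, 40)

v_0 = (2, 0).
v_1 = A·v_0 = (-8, 2).
v_2 = A·v_1 = (40, -8).
v_3 = A·v_2 = (-192, 40).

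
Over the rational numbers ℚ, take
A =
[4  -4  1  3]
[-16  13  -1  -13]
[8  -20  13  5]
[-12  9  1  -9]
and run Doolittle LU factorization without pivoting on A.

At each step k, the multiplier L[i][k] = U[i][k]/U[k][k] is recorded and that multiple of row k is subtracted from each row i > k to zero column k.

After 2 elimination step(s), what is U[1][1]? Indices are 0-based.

k=0: U[0][0]=4
  eliminate (1,0): mult=-4, new row 1: (0, -3, 3, -1); set L[1][0]=-4
  eliminate (2,0): mult=2, new row 2: (0, -12, 11, -1); set L[2][0]=2
  eliminate (3,0): mult=-3, new row 3: (0, -3, 4, 0); set L[3][0]=-3
k=1: U[1][1]=-3
  eliminate (2,1): mult=4, new row 2: (0, 0, -1, 3); set L[2][1]=4
  eliminate (3,1): mult=1, new row 3: (0, 0, 1, 1); set L[3][1]=1

U[1][1] = -3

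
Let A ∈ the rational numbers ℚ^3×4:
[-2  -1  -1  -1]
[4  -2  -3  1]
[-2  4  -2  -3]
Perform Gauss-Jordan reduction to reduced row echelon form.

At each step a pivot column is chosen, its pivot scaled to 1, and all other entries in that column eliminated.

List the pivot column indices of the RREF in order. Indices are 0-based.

[1] R0 /= -2  ⇒  (1, 1/2, 1/2, 1/2)
     R1 -= 4·R0  ⇒  (0, -4, -5, -1)
     R2 -= -2·R0  ⇒  (0, 5, -1, -2)
[2] R1 /= -4  ⇒  (0, 1, 5/4, 1/4)
     R0 -= 1/2·R1  ⇒  (1, 0, -1/8, 3/8)
     R2 -= 5·R1  ⇒  (0, 0, -29/4, -13/4)
[3] R2 /= -29/4  ⇒  (0, 0, 1, 13/29)
     R0 -= -1/8·R2  ⇒  (1, 0, 0, 25/58)
     R1 -= 5/4·R2  ⇒  (0, 1, 0, -9/29)

pivot columns: 0, 1, 2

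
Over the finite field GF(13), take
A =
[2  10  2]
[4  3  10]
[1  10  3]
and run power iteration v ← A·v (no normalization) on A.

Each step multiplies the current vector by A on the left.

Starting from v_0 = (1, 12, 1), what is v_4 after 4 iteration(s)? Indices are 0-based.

v_0 = (1, 12, 1).
v_1 = A·v_0 = (7, 11, 7).
v_2 = A·v_1 = (8, 1, 8).
v_3 = A·v_2 = (3, 11, 3).
v_4 = A·v_3 = (5, 10, 5).

v_4 = (5, 10, 5)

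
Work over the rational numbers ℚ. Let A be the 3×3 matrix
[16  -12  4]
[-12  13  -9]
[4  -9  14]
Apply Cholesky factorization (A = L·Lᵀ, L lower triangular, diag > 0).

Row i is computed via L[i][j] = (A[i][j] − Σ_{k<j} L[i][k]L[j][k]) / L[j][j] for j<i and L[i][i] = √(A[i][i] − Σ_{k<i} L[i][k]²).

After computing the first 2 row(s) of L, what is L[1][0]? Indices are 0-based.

L[1][0] = -3

Step 1: L[0][0] = √(16) = 4.
  L[1][0] = (-12) / L[0][0] = -3.
Step 2: L[1][1] = √(4) = 2.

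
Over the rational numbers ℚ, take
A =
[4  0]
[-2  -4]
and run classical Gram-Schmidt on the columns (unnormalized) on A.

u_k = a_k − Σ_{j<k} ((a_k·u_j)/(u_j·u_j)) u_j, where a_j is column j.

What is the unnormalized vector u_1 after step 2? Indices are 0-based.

u_1 = (-8/5, -16/5)

Step 1: u_0 = a_0 = (4, -2).
Step 2: u_1 = a_1 − (2/5)·u_0 = (-8/5, -16/5).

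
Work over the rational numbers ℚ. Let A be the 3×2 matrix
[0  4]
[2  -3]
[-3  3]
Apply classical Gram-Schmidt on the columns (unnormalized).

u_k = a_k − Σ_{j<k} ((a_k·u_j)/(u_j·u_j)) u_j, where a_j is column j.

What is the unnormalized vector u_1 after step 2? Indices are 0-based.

Step 1: u_0 = a_0 = (0, 2, -3).
Step 2: u_1 = a_1 − (-15/13)·u_0 = (4, -9/13, -6/13).

u_1 = (4, -9/13, -6/13)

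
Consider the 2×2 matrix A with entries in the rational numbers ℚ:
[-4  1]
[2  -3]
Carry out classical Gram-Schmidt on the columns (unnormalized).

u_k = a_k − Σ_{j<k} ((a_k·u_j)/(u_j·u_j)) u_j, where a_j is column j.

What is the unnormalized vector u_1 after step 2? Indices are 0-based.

u_1 = (-1, -2)

Step 1: u_0 = a_0 = (-4, 2).
Step 2: u_1 = a_1 − (-1/2)·u_0 = (-1, -2).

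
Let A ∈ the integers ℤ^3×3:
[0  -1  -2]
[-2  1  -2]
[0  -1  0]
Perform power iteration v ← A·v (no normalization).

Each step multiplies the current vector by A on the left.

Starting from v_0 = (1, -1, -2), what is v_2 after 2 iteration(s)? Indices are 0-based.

v_0 = (1, -1, -2).
v_1 = A·v_0 = (5, 1, 1).
v_2 = A·v_1 = (-3, -11, -1).

v_2 = (-3, -11, -1)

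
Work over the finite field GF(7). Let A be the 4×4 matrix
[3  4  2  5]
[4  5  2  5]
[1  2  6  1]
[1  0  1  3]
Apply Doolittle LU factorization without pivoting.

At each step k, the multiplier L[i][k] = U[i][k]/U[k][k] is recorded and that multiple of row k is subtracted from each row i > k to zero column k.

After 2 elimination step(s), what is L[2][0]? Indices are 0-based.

L[2][0] = 5

[col 0] pivot 3
  R1 -= 6*R0 → (0, 2, 4, 3)  (L[1][0] := 6)
  R2 -= 5*R0 → (0, 3, 3, 4)  (L[2][0] := 5)
  R3 -= 5*R0 → (0, 1, 5, 6)  (L[3][0] := 5)
[col 1] pivot 2
  R2 -= 5*R1 → (0, 0, 4, 3)  (L[2][1] := 5)
  R3 -= 4*R1 → (0, 0, 3, 1)  (L[3][1] := 4)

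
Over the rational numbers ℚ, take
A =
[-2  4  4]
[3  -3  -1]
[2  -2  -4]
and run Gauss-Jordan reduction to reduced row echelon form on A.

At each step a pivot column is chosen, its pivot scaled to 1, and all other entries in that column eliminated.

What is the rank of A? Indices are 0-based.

step 1: normalize row 0 (÷-2) = (1, -2, -2)
  row 1: subtract 3×row0 = (0, 3, 5)
  row 2: subtract 2×row0 = (0, 2, 0)
step 2: normalize row 1 (÷3) = (0, 1, 5/3)
  row 0: subtract -2×row1 = (1, 0, 4/3)
  row 2: subtract 2×row1 = (0, 0, -10/3)
step 3: normalize row 2 (÷-10/3) = (0, 0, 1)
  row 0: subtract 4/3×row2 = (1, 0, 0)
  row 1: subtract 5/3×row2 = (0, 1, 0)

rank = 3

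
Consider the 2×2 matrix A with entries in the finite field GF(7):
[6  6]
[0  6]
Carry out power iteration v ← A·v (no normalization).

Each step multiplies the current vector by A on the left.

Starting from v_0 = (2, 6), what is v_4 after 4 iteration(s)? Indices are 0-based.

v_4 = (5, 6)

v_0 = (2, 6).
v_1 = A·v_0 = (6, 1).
v_2 = A·v_1 = (0, 6).
v_3 = A·v_2 = (1, 1).
v_4 = A·v_3 = (5, 6).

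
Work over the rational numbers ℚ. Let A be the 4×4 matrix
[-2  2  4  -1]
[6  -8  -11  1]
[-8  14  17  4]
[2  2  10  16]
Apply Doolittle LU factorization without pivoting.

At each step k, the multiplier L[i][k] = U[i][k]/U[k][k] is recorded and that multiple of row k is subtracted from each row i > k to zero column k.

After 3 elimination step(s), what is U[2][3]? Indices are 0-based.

U[2][3] = 2

Step 1: pivot at (0,0) is -2.
  row1 ← row1 − (-3)·row0  ⇒  L[1][0]=-3, U row1=(0, -2, 1, -2)
  row2 ← row2 − (4)·row0  ⇒  L[2][0]=4, U row2=(0, 6, 1, 8)
  row3 ← row3 − (-1)·row0  ⇒  L[3][0]=-1, U row3=(0, 4, 14, 15)
Step 2: pivot at (1,1) is -2.
  row2 ← row2 − (-3)·row1  ⇒  L[2][1]=-3, U row2=(0, 0, 4, 2)
  row3 ← row3 − (-2)·row1  ⇒  L[3][1]=-2, U row3=(0, 0, 16, 11)
Step 3: pivot at (2,2) is 4.
  row3 ← row3 − (4)·row2  ⇒  L[3][2]=4, U row3=(0, 0, 0, 3)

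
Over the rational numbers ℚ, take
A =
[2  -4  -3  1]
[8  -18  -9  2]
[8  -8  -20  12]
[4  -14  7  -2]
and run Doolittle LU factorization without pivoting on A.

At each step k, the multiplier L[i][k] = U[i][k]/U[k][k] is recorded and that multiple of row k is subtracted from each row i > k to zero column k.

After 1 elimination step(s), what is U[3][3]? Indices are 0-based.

U[3][3] = -4

Step 1: pivot at (0,0) is 2.
  row1 ← row1 − (4)·row0  ⇒  L[1][0]=4, U row1=(0, -2, 3, -2)
  row2 ← row2 − (4)·row0  ⇒  L[2][0]=4, U row2=(0, 8, -8, 8)
  row3 ← row3 − (2)·row0  ⇒  L[3][0]=2, U row3=(0, -6, 13, -4)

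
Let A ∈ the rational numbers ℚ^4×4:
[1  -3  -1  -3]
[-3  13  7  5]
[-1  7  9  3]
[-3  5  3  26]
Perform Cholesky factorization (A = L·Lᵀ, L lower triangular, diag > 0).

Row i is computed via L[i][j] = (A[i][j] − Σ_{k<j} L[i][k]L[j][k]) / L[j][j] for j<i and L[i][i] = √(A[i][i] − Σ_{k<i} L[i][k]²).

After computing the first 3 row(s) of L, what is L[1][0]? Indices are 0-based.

L[1][0] = -3

Step 1: L[0][0] = √(1) = 1.
  L[1][0] = (-3) / L[0][0] = -3.
Step 2: L[1][1] = √(4) = 2.
  L[2][0] = (-1) / L[0][0] = -1.
  L[2][1] = (4) / L[1][1] = 2.
Step 3: L[2][2] = √(4) = 2.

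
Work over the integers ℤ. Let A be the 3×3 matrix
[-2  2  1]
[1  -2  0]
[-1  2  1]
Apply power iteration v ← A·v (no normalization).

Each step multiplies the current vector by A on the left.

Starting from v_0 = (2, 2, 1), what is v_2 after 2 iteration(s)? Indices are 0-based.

v_0 = (2, 2, 1).
v_1 = A·v_0 = (1, -2, 3).
v_2 = A·v_1 = (-3, 5, -2).

v_2 = (-3, 5, -2)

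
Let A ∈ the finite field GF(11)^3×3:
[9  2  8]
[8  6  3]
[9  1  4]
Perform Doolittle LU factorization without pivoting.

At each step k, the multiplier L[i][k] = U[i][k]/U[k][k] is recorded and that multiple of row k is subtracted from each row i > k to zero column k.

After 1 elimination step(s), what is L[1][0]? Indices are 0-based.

Step 1: pivot at (0,0) is 9.
  row1 ← row1 − (7)·row0  ⇒  L[1][0]=7, U row1=(0, 3, 2)
  row2 ← row2 − (1)·row0  ⇒  L[2][0]=1, U row2=(0, 10, 7)

L[1][0] = 7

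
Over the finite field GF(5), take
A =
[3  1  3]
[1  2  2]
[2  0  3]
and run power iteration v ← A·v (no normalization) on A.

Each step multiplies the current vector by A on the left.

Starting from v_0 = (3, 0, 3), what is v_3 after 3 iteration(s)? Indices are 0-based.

v_3 = (3, 2, 4)

v_0 = (3, 0, 3).
v_1 = A·v_0 = (3, 4, 0).
v_2 = A·v_1 = (3, 1, 1).
v_3 = A·v_2 = (3, 2, 4).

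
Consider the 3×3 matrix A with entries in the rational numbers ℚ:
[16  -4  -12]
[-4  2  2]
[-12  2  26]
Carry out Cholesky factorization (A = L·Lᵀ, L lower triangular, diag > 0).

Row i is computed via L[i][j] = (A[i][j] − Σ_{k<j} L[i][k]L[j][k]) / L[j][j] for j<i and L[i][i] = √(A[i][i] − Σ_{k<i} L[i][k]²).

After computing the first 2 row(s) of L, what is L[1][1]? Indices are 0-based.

Step 1: L[0][0] = √(16) = 4.
  L[1][0] = (-4) / L[0][0] = -1.
Step 2: L[1][1] = √(1) = 1.

L[1][1] = 1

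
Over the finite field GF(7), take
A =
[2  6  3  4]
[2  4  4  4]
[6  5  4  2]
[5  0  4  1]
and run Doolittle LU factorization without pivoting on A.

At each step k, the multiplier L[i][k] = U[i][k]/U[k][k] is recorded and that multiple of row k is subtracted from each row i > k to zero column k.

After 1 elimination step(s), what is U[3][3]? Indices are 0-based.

U[3][3] = 5

Step 1: pivot at (0,0) is 2.
  row1 ← row1 − (1)·row0  ⇒  L[1][0]=1, U row1=(0, 5, 1, 0)
  row2 ← row2 − (3)·row0  ⇒  L[2][0]=3, U row2=(0, 1, 2, 4)
  row3 ← row3 − (6)·row0  ⇒  L[3][0]=6, U row3=(0, 6, 0, 5)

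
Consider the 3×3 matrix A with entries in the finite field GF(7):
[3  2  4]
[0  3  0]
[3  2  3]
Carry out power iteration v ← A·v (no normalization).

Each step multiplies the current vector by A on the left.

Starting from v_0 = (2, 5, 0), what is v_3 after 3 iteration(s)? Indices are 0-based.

v_3 = (5, 2, 5)

v_0 = (2, 5, 0).
v_1 = A·v_0 = (2, 1, 2).
v_2 = A·v_1 = (2, 3, 0).
v_3 = A·v_2 = (5, 2, 5).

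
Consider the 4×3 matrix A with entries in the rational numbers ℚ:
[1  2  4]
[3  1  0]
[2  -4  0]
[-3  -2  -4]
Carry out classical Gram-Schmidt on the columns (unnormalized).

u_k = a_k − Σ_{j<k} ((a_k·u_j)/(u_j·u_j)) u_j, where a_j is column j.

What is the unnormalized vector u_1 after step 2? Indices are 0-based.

Step 1: u_0 = a_0 = (1, 3, 2, -3).
Step 2: u_1 = a_1 − (3/23)·u_0 = (43/23, 14/23, -98/23, -37/23).

u_1 = (43/23, 14/23, -98/23, -37/23)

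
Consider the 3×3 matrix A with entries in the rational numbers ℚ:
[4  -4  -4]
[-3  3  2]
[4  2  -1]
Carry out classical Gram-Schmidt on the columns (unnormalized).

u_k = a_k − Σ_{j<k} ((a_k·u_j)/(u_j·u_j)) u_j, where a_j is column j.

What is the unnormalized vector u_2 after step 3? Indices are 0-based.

Step 1: u_0 = a_0 = (4, -3, 4).
Step 2: u_1 = a_1 − (-17/41)·u_0 = (-96/41, 72/41, 150/41).
Step 3: u_2 = a_2 − (-26/41)·u_0 − (21/50)·u_1 = (-12/25, -16/25, 0).

u_2 = (-12/25, -16/25, 0)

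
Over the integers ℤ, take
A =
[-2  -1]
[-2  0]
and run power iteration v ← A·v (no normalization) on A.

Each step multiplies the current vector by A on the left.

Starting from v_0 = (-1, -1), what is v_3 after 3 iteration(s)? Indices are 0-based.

v_0 = (-1, -1).
v_1 = A·v_0 = (3, 2).
v_2 = A·v_1 = (-8, -6).
v_3 = A·v_2 = (22, 16).

v_3 = (22, 16)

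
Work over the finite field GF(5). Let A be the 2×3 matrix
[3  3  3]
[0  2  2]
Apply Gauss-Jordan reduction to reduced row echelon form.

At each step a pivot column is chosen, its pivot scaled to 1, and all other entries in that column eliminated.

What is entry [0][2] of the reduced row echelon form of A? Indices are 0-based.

step 1: normalize row 0 (÷3) = (1, 1, 1)
step 2: normalize row 1 (÷2) = (0, 1, 1)
  row 0: subtract 1×row1 = (1, 0, 0)

M[0][2] = 0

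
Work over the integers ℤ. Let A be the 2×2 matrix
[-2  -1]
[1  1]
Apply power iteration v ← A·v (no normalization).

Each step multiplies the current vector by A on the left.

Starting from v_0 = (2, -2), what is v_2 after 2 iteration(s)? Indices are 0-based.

v_0 = (2, -2).
v_1 = A·v_0 = (-2, 0).
v_2 = A·v_1 = (4, -2).

v_2 = (4, -2)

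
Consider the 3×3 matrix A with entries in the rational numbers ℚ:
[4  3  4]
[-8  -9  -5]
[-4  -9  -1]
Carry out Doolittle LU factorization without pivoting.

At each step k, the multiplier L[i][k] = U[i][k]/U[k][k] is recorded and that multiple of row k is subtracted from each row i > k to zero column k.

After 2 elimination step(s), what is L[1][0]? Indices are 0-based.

L[1][0] = -2

k=0: U[0][0]=4
  eliminate (1,0): mult=-2, new row 1: (0, -3, 3); set L[1][0]=-2
  eliminate (2,0): mult=-1, new row 2: (0, -6, 3); set L[2][0]=-1
k=1: U[1][1]=-3
  eliminate (2,1): mult=2, new row 2: (0, 0, -3); set L[2][1]=2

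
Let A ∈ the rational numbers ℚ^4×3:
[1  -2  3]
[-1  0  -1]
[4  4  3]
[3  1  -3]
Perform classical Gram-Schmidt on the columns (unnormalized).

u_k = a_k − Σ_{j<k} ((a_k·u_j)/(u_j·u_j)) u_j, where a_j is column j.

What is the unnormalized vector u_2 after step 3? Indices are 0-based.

Step 1: u_0 = a_0 = (1, -1, 4, 3).
Step 2: u_1 = a_1 − (17/27)·u_0 = (-71/27, 17/27, 40/27, -8/9).
Step 3: u_2 = a_2 − (7/27)·u_0 − (-19/139)·u_1 = (331/139, -91/139, 301/139, -542/139).

u_2 = (331/139, -91/139, 301/139, -542/139)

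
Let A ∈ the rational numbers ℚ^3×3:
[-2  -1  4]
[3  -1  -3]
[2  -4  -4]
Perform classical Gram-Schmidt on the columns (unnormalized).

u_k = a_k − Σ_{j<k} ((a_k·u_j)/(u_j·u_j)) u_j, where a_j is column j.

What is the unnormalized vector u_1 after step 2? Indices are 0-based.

u_1 = (-35/17, 10/17, -50/17)

Step 1: u_0 = a_0 = (-2, 3, 2).
Step 2: u_1 = a_1 − (-9/17)·u_0 = (-35/17, 10/17, -50/17).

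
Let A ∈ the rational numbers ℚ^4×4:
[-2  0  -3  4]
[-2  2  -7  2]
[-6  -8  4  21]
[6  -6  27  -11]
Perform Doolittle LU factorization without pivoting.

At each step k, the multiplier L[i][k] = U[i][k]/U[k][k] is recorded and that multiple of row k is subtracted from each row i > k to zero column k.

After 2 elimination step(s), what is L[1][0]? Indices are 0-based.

k=0: U[0][0]=-2
  eliminate (1,0): mult=1, new row 1: (0, 2, -4, -2); set L[1][0]=1
  eliminate (2,0): mult=3, new row 2: (0, -8, 13, 9); set L[2][0]=3
  eliminate (3,0): mult=-3, new row 3: (0, -6, 18, 1); set L[3][0]=-3
k=1: U[1][1]=2
  eliminate (2,1): mult=-4, new row 2: (0, 0, -3, 1); set L[2][1]=-4
  eliminate (3,1): mult=-3, new row 3: (0, 0, 6, -5); set L[3][1]=-3

L[1][0] = 1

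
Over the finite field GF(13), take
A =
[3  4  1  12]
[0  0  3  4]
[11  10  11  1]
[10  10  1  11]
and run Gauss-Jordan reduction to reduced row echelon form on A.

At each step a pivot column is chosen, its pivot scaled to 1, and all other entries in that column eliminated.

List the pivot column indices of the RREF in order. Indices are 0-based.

pivot columns: 0, 1, 2, 3

step 1: normalize row 0 (÷3) = (1, 10, 9, 4)
  row 2: subtract 11×row0 = (0, 4, 3, 9)
  row 3: subtract 10×row0 = (0, 1, 2, 10)
step 2: exchange rows 1,2
step 2: normalize row 1 (÷4) = (0, 1, 4, 12)
  row 0: subtract 10×row1 = (1, 0, 8, 1)
  row 3: subtract 1×row1 = (0, 0, 11, 11)
step 3: normalize row 2 (÷3) = (0, 0, 1, 10)
  row 0: subtract 8×row2 = (1, 0, 0, 12)
  row 1: subtract 4×row2 = (0, 1, 0, 11)
  row 3: subtract 11×row2 = (0, 0, 0, 5)
step 4: normalize row 3 (÷5) = (0, 0, 0, 1)
  row 0: subtract 12×row3 = (1, 0, 0, 0)
  row 1: subtract 11×row3 = (0, 1, 0, 0)
  row 2: subtract 10×row3 = (0, 0, 1, 0)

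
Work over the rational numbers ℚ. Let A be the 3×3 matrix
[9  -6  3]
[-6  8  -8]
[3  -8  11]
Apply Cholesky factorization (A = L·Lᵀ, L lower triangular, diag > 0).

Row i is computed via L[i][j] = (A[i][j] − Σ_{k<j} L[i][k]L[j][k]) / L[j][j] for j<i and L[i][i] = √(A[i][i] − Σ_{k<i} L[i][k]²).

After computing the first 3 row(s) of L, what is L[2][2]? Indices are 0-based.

L[2][2] = 1

Step 1: L[0][0] = √(9) = 3.
  L[1][0] = (-6) / L[0][0] = -2.
Step 2: L[1][1] = √(4) = 2.
  L[2][0] = (3) / L[0][0] = 1.
  L[2][1] = (-6) / L[1][1] = -3.
Step 3: L[2][2] = √(1) = 1.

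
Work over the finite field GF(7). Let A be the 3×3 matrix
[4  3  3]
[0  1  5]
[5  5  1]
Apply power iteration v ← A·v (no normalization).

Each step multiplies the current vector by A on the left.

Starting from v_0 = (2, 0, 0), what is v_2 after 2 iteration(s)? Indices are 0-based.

v_2 = (6, 1, 1)

v_0 = (2, 0, 0).
v_1 = A·v_0 = (1, 0, 3).
v_2 = A·v_1 = (6, 1, 1).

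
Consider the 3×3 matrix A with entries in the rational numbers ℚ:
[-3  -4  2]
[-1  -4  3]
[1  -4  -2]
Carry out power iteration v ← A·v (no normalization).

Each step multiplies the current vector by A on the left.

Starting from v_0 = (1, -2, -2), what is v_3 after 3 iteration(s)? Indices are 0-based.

v_3 = (-251, -242, -59)

v_0 = (1, -2, -2).
v_1 = A·v_0 = (1, 1, 13).
v_2 = A·v_1 = (19, 34, -29).
v_3 = A·v_2 = (-251, -242, -59).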